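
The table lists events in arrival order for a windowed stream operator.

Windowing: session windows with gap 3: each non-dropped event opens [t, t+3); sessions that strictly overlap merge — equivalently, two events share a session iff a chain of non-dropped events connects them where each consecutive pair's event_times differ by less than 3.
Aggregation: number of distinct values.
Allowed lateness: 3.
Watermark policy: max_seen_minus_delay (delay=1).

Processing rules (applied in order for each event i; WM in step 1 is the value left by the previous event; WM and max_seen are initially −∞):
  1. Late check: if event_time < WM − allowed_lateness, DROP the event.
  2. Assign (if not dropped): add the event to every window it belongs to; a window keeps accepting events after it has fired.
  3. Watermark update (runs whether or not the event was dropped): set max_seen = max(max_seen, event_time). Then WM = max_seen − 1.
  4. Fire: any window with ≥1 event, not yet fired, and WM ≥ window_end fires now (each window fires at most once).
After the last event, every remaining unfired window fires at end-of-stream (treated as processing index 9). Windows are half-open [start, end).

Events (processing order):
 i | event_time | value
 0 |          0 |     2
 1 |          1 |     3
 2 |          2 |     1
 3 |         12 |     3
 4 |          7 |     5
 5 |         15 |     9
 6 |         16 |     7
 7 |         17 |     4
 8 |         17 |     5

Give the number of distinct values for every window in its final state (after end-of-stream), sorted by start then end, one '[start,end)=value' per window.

[0,5)=3 [12,15)=1 [15,20)=4

i=0 t=0 v=2: → [0,3); WM=-1
i=1 t=1 v=3: → [0,4); WM=0
i=2 t=2 v=1: → [0,5); WM=1
i=3 t=12 v=3: → [12,15); WM=11
i=4 t=7 v=5: DROP (t<11-3); WM=11
i=5 t=15 v=9: → [15,18); WM=14
i=6 t=16 v=7: → [15,19); WM=15
i=7 t=17 v=4: → [15,20); WM=16
i=8 t=17 v=5: → [15,20); WM=16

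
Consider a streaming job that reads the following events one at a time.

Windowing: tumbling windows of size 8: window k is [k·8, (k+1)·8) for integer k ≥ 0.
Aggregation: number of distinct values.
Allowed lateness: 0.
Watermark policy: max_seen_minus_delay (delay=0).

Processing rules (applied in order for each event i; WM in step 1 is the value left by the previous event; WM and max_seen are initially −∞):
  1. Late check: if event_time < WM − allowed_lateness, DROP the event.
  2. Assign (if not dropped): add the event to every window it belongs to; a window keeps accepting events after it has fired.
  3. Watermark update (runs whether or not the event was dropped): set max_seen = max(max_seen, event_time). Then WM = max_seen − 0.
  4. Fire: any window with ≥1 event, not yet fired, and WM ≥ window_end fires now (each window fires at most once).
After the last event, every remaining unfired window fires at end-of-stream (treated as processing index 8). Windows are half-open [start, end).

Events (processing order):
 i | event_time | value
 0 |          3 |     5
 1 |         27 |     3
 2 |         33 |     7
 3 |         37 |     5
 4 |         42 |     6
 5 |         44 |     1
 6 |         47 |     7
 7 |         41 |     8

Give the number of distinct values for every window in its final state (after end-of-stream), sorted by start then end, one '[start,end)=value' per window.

i=0 t=3 v=5: → [0,8); WM=3
i=1 t=27 v=3: → [24,32); WM=27; [0,8) fires=1
i=2 t=33 v=7: → [32,40); WM=33; [24,32) fires=1
i=3 t=37 v=5: → [32,40); WM=37
i=4 t=42 v=6: → [40,48); WM=42; [32,40) fires=2
i=5 t=44 v=1: → [40,48); WM=44
i=6 t=47 v=7: → [40,48); WM=47
i=7 t=41 v=8: DROP (t<47-0); WM=47

[0,8)=1 [24,32)=1 [32,40)=2 [40,48)=3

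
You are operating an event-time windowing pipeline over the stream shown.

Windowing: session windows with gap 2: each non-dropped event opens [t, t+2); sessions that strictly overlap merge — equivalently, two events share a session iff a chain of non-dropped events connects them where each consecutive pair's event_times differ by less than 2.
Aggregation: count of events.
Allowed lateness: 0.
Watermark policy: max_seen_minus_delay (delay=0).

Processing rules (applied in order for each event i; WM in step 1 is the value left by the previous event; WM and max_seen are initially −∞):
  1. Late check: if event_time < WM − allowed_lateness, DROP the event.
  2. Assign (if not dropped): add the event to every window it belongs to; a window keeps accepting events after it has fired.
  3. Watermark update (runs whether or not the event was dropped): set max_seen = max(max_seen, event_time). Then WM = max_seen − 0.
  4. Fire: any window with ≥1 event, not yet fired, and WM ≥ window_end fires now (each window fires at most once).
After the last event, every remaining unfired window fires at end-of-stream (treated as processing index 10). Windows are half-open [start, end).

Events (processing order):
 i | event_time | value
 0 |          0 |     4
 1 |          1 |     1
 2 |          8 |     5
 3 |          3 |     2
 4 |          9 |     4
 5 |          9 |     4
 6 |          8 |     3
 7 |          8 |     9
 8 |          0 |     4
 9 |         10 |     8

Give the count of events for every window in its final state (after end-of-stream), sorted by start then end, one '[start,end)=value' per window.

i=0 t=0 v=4: → [0,2); WM=0
i=1 t=1 v=1: → [0,3); WM=1
i=2 t=8 v=5: → [8,10); WM=8
i=3 t=3 v=2: DROP (t<8-0); WM=8
i=4 t=9 v=4: → [8,11); WM=9
i=5 t=9 v=4: → [8,11); WM=9
i=6 t=8 v=3: DROP (t<9-0); WM=9
i=7 t=8 v=9: DROP (t<9-0); WM=9
i=8 t=0 v=4: DROP (t<9-0); WM=9
i=9 t=10 v=8: → [8,12); WM=10

[0,3)=2 [8,12)=4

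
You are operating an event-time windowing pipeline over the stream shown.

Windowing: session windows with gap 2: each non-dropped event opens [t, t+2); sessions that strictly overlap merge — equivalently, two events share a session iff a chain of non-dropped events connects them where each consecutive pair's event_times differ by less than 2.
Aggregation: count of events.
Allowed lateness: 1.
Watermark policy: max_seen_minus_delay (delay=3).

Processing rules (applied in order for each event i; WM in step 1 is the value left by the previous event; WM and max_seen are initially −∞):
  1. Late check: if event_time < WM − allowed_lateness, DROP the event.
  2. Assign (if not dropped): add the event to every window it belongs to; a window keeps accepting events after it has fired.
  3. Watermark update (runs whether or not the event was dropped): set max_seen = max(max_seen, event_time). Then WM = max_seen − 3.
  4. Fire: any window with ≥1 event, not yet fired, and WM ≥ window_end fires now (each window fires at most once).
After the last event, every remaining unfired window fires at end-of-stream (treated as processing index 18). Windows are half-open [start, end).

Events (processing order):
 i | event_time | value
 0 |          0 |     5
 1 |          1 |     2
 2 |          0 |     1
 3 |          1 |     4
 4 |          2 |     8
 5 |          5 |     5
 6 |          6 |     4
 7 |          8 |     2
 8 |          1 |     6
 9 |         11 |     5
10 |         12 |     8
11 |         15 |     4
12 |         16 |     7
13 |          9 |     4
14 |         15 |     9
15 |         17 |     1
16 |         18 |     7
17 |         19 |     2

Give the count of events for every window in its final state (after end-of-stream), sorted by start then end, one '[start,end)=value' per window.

i=0 t=0 v=5: → [0,2); WM=-3
i=1 t=1 v=2: → [0,3); WM=-2
i=2 t=0 v=1: → [0,3); WM=-2
i=3 t=1 v=4: → [0,3); WM=-2
i=4 t=2 v=8: → [0,4); WM=-1
i=5 t=5 v=5: → [5,7); WM=2
i=6 t=6 v=4: → [5,8); WM=3
i=7 t=8 v=2: → [8,10); WM=5
i=8 t=1 v=6: DROP (t<5-1); WM=5
i=9 t=11 v=5: → [11,13); WM=8
i=10 t=12 v=8: → [11,14); WM=9
i=11 t=15 v=4: → [15,17); WM=12
i=12 t=16 v=7: → [15,18); WM=13
i=13 t=9 v=4: DROP (t<13-1); WM=13
i=14 t=15 v=9: → [15,18); WM=13
i=15 t=17 v=1: → [15,19); WM=14
i=16 t=18 v=7: → [15,20); WM=15
i=17 t=19 v=2: → [15,21); WM=16

[0,4)=5 [5,8)=2 [8,10)=1 [11,14)=2 [15,21)=6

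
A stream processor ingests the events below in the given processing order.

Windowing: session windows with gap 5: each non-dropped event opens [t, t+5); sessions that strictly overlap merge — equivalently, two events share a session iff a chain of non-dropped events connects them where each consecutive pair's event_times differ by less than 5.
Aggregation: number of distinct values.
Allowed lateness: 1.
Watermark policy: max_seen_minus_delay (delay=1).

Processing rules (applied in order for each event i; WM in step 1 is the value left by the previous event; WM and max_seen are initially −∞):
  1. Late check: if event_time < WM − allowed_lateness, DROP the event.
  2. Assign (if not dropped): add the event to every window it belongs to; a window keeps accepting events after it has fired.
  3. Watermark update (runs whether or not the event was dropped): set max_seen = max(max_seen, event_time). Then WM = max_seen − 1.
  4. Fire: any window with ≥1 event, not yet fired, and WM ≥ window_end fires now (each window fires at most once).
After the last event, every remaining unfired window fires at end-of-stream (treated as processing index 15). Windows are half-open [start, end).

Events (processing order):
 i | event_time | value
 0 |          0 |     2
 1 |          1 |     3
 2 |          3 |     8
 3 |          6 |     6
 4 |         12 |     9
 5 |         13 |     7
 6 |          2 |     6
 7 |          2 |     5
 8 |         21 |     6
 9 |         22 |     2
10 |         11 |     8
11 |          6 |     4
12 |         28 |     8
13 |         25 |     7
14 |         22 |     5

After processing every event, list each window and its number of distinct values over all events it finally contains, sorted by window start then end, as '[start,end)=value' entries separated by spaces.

i=0 t=0 v=2: → [0,5); WM=-1
i=1 t=1 v=3: → [0,6); WM=0
i=2 t=3 v=8: → [0,8); WM=2
i=3 t=6 v=6: → [0,11); WM=5
i=4 t=12 v=9: → [12,17); WM=11
i=5 t=13 v=7: → [12,18); WM=12
i=6 t=2 v=6: DROP (t<12-1); WM=12
i=7 t=2 v=5: DROP (t<12-1); WM=12
i=8 t=21 v=6: → [21,26); WM=20
i=9 t=22 v=2: → [21,27); WM=21
i=10 t=11 v=8: DROP (t<21-1); WM=21
i=11 t=6 v=4: DROP (t<21-1); WM=21
i=12 t=28 v=8: → [28,33); WM=27
i=13 t=25 v=7: DROP (t<27-1); WM=27
i=14 t=22 v=5: DROP (t<27-1); WM=27

[0,11)=4 [12,18)=2 [21,27)=2 [28,33)=1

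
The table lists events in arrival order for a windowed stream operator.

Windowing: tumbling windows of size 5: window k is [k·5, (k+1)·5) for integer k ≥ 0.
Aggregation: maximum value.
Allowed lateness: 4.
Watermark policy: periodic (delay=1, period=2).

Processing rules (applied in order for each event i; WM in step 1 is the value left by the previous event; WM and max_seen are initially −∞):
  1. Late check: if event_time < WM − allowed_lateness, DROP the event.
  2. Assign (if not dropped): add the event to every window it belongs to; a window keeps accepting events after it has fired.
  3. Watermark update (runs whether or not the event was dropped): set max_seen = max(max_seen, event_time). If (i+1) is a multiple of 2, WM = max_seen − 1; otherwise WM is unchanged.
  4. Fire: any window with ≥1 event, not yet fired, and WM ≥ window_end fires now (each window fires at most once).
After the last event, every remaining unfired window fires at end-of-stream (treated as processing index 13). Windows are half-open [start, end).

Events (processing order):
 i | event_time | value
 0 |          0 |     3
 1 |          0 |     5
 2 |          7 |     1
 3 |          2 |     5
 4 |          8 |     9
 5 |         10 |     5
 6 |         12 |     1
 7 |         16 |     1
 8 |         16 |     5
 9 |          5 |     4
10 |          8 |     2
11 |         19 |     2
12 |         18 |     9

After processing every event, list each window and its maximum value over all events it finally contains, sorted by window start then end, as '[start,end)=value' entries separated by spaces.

[0,5)=5 [5,10)=9 [10,15)=5 [15,20)=9

i=0 t=0 v=3: → [0,5); WM=−∞
i=1 t=0 v=5: → [0,5); WM=-1
i=2 t=7 v=1: → [5,10); WM=-1
i=3 t=2 v=5: → [0,5); WM=6; [0,5) fires=5
i=4 t=8 v=9: → [5,10); WM=6
i=5 t=10 v=5: → [10,15); WM=9
i=6 t=12 v=1: → [10,15); WM=9
i=7 t=16 v=1: → [15,20); WM=15; [5,10) fires=9 [10,15) fires=5
i=8 t=16 v=5: → [15,20); WM=15
i=9 t=5 v=4: DROP (t<15-4); WM=15
i=10 t=8 v=2: DROP (t<15-4); WM=15
i=11 t=19 v=2: → [15,20); WM=18
i=12 t=18 v=9: → [15,20); WM=18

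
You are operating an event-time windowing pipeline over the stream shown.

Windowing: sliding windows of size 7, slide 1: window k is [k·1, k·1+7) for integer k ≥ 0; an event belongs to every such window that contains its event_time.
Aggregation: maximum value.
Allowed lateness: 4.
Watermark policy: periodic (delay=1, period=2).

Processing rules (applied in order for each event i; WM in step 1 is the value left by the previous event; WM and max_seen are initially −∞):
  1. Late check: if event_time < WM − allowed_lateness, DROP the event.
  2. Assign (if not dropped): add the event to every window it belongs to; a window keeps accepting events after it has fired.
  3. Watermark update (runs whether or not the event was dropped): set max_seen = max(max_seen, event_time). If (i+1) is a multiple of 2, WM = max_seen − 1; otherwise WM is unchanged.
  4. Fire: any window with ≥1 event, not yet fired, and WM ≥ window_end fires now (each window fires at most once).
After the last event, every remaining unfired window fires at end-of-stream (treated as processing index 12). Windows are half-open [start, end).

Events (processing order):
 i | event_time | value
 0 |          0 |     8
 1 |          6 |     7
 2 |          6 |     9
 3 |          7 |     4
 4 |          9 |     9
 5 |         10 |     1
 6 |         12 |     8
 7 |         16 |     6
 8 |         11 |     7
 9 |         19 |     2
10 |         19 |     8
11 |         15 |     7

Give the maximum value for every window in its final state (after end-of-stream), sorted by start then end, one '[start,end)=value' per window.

[0,7)=9 [1,8)=9 [2,9)=9 [3,10)=9 [4,11)=9 [5,12)=9 [6,13)=9 [7,14)=9 [8,15)=9 [9,16)=9 [10,17)=8 [11,18)=8 [12,19)=8 [13,20)=8 [14,21)=8 [15,22)=8 [16,23)=8 [17,24)=8 [18,25)=8 [19,26)=8

i=0 t=0 v=8: → [0,7); WM=−∞
i=1 t=6 v=7: → [6,13),[5,12),[4,11),[3,10),[2,9),[1,8),[0,7); WM=5
i=2 t=6 v=9: → [6,13),[5,12),[4,11),[3,10),[2,9),[1,8),[0,7); WM=5
i=3 t=7 v=4: → [7,14),[6,13),[5,12),[4,11),[3,10),[2,9),[1,8); WM=6
i=4 t=9 v=9: → [9,16),[8,15),[7,14),[6,13),[5,12),[4,11),[3,10); WM=6
i=5 t=10 v=1: → [10,17),[9,16),[8,15),[7,14),[6,13),[5,12),[4,11); WM=9; [0,7) fires=9 [1,8) fires=9 [2,9) fires=9
i=6 t=12 v=8: → [12,19),[11,18),[10,17),[9,16),[8,15),[7,14),[6,13); WM=9
i=7 t=16 v=6: → [16,23),[15,22),[14,21),[13,20),[12,19),[11,18),[10,17); WM=15; [3,10) fires=9 [4,11) fires=9 [5,12) fires=9 [6,13) fires=9 [7,14) fires=9 [8,15) fires=9
i=8 t=11 v=7: → [11,18),[10,17),[9,16),[8,15),[7,14),[6,13),[5,12); WM=15
i=9 t=19 v=2: → [19,26),[18,25),[17,24),[16,23),[15,22),[14,21),[13,20); WM=18; [9,16) fires=9 [10,17) fires=8 [11,18) fires=8
i=10 t=19 v=8: → [19,26),[18,25),[17,24),[16,23),[15,22),[14,21),[13,20); WM=18
i=11 t=15 v=7: → [15,22),[14,21),[13,20),[12,19),[11,18),[10,17),[9,16); WM=18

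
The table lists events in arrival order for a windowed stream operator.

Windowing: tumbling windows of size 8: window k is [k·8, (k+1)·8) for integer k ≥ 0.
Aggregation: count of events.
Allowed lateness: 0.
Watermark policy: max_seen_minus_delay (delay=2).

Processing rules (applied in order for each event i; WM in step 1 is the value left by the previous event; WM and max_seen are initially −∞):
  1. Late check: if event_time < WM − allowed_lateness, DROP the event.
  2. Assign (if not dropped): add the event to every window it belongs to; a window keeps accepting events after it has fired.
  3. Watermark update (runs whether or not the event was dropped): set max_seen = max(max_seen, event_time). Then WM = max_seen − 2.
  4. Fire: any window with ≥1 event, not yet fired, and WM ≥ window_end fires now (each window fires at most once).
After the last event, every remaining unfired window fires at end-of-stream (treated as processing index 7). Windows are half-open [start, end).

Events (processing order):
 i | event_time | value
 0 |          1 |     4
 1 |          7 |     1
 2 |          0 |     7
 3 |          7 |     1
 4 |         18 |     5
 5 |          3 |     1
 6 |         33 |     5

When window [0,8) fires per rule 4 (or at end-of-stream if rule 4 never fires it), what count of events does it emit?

3

i=0 t=1 v=4: → [0,8); WM=-1
i=1 t=7 v=1: → [0,8); WM=5
i=2 t=0 v=7: DROP (t<5-0); WM=5
i=3 t=7 v=1: → [0,8); WM=5
i=4 t=18 v=5: → [16,24); WM=16; [0,8) fires=3
i=5 t=3 v=1: DROP (t<16-0); WM=16
i=6 t=33 v=5: → [32,40); WM=31; [16,24) fires=1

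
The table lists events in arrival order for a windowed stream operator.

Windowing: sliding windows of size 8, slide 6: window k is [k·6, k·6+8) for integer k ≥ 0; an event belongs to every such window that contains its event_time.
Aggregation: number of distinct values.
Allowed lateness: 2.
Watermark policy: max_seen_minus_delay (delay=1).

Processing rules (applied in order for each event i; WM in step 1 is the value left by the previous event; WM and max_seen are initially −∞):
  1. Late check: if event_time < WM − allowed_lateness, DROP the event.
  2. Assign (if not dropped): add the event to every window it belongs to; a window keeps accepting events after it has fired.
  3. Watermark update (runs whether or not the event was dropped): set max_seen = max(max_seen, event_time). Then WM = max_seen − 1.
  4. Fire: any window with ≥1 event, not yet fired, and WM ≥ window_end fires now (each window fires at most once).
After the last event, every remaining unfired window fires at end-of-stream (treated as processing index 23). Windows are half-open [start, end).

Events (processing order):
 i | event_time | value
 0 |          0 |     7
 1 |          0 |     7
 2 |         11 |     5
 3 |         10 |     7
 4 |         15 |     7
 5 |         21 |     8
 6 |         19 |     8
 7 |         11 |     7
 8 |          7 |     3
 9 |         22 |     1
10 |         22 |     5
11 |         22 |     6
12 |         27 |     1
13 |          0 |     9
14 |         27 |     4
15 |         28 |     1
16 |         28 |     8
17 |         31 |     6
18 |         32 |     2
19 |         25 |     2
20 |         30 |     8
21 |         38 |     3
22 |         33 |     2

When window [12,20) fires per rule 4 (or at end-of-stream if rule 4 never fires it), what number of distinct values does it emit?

1

i=0 t=0 v=7: → [0,8); WM=-1
i=1 t=0 v=7: → [0,8); WM=-1
i=2 t=11 v=5: → [6,14); WM=10; [0,8) fires=1
i=3 t=10 v=7: → [6,14); WM=10
i=4 t=15 v=7: → [12,20); WM=14; [6,14) fires=2
i=5 t=21 v=8: → [18,26); WM=20; [12,20) fires=1
i=6 t=19 v=8: → [18,26),[12,20); WM=20
i=7 t=11 v=7: DROP (t<20-2); WM=20
i=8 t=7 v=3: DROP (t<20-2); WM=20
i=9 t=22 v=1: → [18,26); WM=21
i=10 t=22 v=5: → [18,26); WM=21
i=11 t=22 v=6: → [18,26); WM=21
i=12 t=27 v=1: → [24,32); WM=26; [18,26) fires=4
i=13 t=0 v=9: DROP (t<26-2); WM=26
i=14 t=27 v=4: → [24,32); WM=26
i=15 t=28 v=1: → [24,32); WM=27
i=16 t=28 v=8: → [24,32); WM=27
i=17 t=31 v=6: → [30,38),[24,32); WM=30
i=18 t=32 v=2: → [30,38); WM=31
i=19 t=25 v=2: DROP (t<31-2); WM=31
i=20 t=30 v=8: → [30,38),[24,32); WM=31
i=21 t=38 v=3: → [36,44); WM=37; [24,32) fires=4
i=22 t=33 v=2: DROP (t<37-2); WM=37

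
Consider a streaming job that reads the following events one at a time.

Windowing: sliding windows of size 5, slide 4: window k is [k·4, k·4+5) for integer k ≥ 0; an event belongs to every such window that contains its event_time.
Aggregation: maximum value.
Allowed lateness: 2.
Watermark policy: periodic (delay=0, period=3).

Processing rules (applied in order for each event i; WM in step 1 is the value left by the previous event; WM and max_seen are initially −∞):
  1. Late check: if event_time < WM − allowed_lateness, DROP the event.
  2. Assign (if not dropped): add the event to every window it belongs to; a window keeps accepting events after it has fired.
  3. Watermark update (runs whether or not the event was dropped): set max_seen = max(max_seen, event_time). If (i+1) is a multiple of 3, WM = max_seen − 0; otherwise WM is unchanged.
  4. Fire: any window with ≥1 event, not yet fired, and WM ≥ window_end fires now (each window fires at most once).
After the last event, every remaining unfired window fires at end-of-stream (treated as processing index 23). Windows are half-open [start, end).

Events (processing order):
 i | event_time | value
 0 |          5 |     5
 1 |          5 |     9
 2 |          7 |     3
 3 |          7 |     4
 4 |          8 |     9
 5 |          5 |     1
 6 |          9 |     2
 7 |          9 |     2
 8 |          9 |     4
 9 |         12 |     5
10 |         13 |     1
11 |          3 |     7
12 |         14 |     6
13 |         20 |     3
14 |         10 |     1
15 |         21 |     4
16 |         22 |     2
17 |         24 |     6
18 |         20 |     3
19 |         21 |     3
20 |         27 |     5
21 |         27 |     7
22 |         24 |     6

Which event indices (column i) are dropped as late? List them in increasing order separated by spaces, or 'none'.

i=0 t=5 v=5: → [4,9); WM=−∞
i=1 t=5 v=9: → [4,9); WM=−∞
i=2 t=7 v=3: → [4,9); WM=7
i=3 t=7 v=4: → [4,9); WM=7
i=4 t=8 v=9: → [8,13),[4,9); WM=7
i=5 t=5 v=1: → [4,9); WM=8
i=6 t=9 v=2: → [8,13); WM=8
i=7 t=9 v=2: → [8,13); WM=8
i=8 t=9 v=4: → [8,13); WM=9; [4,9) fires=9
i=9 t=12 v=5: → [12,17),[8,13); WM=9
i=10 t=13 v=1: → [12,17); WM=9
i=11 t=3 v=7: DROP (t<9-2); WM=13; [8,13) fires=9
i=12 t=14 v=6: → [12,17); WM=13
i=13 t=20 v=3: → [20,25),[16,21); WM=13
i=14 t=10 v=1: DROP (t<13-2); WM=20; [12,17) fires=6
i=15 t=21 v=4: → [20,25); WM=20
i=16 t=22 v=2: → [20,25); WM=20
i=17 t=24 v=6: → [24,29),[20,25); WM=24; [16,21) fires=3
i=18 t=20 v=3: DROP (t<24-2); WM=24
i=19 t=21 v=3: DROP (t<24-2); WM=24
i=20 t=27 v=5: → [24,29); WM=27; [20,25) fires=6
i=21 t=27 v=7: → [24,29); WM=27
i=22 t=24 v=6: DROP (t<27-2); WM=27

11 14 18 19 22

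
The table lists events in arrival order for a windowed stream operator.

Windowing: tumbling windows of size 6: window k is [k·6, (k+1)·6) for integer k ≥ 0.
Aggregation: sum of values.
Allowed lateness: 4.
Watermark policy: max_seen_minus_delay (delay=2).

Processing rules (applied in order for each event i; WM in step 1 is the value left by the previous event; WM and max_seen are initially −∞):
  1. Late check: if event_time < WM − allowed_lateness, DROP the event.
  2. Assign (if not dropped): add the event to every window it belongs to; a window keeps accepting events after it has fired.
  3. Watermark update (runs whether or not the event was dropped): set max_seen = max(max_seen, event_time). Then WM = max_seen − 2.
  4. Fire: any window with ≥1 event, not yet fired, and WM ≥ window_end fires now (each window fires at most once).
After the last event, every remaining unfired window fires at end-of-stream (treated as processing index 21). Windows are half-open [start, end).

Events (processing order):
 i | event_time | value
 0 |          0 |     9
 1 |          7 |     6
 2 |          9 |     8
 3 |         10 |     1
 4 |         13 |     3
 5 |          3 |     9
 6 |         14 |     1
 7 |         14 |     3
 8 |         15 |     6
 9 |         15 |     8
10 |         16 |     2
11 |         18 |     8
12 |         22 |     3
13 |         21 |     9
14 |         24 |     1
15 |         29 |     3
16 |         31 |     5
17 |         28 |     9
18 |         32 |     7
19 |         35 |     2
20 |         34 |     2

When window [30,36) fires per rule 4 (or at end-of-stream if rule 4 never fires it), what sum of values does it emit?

i=0 t=0 v=9: → [0,6); WM=-2
i=1 t=7 v=6: → [6,12); WM=5
i=2 t=9 v=8: → [6,12); WM=7; [0,6) fires=9
i=3 t=10 v=1: → [6,12); WM=8
i=4 t=13 v=3: → [12,18); WM=11
i=5 t=3 v=9: DROP (t<11-4); WM=11
i=6 t=14 v=1: → [12,18); WM=12; [6,12) fires=15
i=7 t=14 v=3: → [12,18); WM=12
i=8 t=15 v=6: → [12,18); WM=13
i=9 t=15 v=8: → [12,18); WM=13
i=10 t=16 v=2: → [12,18); WM=14
i=11 t=18 v=8: → [18,24); WM=16
i=12 t=22 v=3: → [18,24); WM=20; [12,18) fires=23
i=13 t=21 v=9: → [18,24); WM=20
i=14 t=24 v=1: → [24,30); WM=22
i=15 t=29 v=3: → [24,30); WM=27; [18,24) fires=20
i=16 t=31 v=5: → [30,36); WM=29
i=17 t=28 v=9: → [24,30); WM=29
i=18 t=32 v=7: → [30,36); WM=30; [24,30) fires=13
i=19 t=35 v=2: → [30,36); WM=33
i=20 t=34 v=2: → [30,36); WM=33

16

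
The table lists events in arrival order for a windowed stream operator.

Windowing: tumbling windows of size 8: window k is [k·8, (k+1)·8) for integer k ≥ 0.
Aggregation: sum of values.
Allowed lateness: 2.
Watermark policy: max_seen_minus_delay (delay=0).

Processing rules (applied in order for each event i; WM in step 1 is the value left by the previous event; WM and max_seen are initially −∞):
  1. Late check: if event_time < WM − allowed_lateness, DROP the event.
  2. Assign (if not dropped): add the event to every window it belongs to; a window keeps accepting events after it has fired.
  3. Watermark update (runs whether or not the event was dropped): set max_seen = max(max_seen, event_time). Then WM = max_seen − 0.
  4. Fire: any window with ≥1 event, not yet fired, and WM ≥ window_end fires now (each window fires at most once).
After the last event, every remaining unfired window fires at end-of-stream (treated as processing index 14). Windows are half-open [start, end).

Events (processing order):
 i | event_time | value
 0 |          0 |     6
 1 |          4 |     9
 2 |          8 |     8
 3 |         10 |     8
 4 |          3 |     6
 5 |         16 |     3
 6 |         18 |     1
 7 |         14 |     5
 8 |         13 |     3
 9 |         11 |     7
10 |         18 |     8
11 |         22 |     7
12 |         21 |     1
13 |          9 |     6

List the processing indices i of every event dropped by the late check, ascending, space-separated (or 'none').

4 7 8 9 13

i=0 t=0 v=6: → [0,8); WM=0
i=1 t=4 v=9: → [0,8); WM=4
i=2 t=8 v=8: → [8,16); WM=8; [0,8) fires=15
i=3 t=10 v=8: → [8,16); WM=10
i=4 t=3 v=6: DROP (t<10-2); WM=10
i=5 t=16 v=3: → [16,24); WM=16; [8,16) fires=16
i=6 t=18 v=1: → [16,24); WM=18
i=7 t=14 v=5: DROP (t<18-2); WM=18
i=8 t=13 v=3: DROP (t<18-2); WM=18
i=9 t=11 v=7: DROP (t<18-2); WM=18
i=10 t=18 v=8: → [16,24); WM=18
i=11 t=22 v=7: → [16,24); WM=22
i=12 t=21 v=1: → [16,24); WM=22
i=13 t=9 v=6: DROP (t<22-2); WM=22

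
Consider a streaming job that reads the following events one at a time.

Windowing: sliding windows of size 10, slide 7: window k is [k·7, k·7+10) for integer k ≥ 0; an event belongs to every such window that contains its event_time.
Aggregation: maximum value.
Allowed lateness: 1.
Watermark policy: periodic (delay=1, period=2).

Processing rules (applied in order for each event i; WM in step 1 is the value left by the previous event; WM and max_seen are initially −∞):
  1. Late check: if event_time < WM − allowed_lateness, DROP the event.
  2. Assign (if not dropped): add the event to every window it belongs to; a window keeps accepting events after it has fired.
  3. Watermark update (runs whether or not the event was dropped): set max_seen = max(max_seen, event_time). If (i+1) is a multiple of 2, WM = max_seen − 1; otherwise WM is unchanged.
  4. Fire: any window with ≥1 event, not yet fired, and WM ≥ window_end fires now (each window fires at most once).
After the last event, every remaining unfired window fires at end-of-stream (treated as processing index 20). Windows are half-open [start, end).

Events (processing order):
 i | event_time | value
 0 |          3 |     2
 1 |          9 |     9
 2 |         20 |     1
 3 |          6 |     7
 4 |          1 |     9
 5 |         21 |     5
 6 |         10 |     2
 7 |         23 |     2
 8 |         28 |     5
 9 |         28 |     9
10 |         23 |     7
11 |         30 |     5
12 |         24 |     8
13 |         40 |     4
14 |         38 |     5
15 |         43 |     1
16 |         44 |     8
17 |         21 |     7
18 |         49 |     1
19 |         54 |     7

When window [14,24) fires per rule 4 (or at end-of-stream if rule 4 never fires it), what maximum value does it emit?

i=0 t=3 v=2: → [0,10); WM=−∞
i=1 t=9 v=9: → [7,17),[0,10); WM=8
i=2 t=20 v=1: → [14,24); WM=8
i=3 t=6 v=7: DROP (t<8-1); WM=19; [0,10) fires=9 [7,17) fires=9
i=4 t=1 v=9: DROP (t<19-1); WM=19
i=5 t=21 v=5: → [21,31),[14,24); WM=20
i=6 t=10 v=2: DROP (t<20-1); WM=20
i=7 t=23 v=2: → [21,31),[14,24); WM=22
i=8 t=28 v=5: → [28,38),[21,31); WM=22
i=9 t=28 v=9: → [28,38),[21,31); WM=27; [14,24) fires=5
i=10 t=23 v=7: DROP (t<27-1); WM=27
i=11 t=30 v=5: → [28,38),[21,31); WM=29
i=12 t=24 v=8: DROP (t<29-1); WM=29
i=13 t=40 v=4: → [35,45); WM=39; [21,31) fires=9 [28,38) fires=9
i=14 t=38 v=5: → [35,45); WM=39
i=15 t=43 v=1: → [42,52),[35,45); WM=42
i=16 t=44 v=8: → [42,52),[35,45); WM=42
i=17 t=21 v=7: DROP (t<42-1); WM=43
i=18 t=49 v=1: → [49,59),[42,52); WM=43
i=19 t=54 v=7: → [49,59); WM=53; [35,45) fires=8 [42,52) fires=8

5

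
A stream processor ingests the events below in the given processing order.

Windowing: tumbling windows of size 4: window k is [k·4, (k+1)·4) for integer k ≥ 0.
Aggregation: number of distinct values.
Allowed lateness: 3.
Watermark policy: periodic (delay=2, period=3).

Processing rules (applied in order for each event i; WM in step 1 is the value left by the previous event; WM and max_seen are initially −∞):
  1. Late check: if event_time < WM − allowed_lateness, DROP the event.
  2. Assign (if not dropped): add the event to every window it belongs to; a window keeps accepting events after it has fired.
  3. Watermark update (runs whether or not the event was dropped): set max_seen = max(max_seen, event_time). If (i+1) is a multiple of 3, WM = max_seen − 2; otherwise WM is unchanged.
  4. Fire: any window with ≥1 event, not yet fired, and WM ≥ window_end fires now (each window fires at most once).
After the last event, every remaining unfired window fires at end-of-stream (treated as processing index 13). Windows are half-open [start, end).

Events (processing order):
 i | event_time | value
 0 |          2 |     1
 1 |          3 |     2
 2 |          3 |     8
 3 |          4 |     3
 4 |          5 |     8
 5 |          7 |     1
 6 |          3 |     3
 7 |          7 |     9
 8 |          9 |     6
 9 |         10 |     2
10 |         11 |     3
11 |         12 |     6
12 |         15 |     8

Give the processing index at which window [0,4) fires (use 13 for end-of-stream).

5

i=0 t=2 v=1: → [0,4); WM=−∞
i=1 t=3 v=2: → [0,4); WM=−∞
i=2 t=3 v=8: → [0,4); WM=1
i=3 t=4 v=3: → [4,8); WM=1
i=4 t=5 v=8: → [4,8); WM=1
i=5 t=7 v=1: → [4,8); WM=5; [0,4) fires=3
i=6 t=3 v=3: → [0,4); WM=5
i=7 t=7 v=9: → [4,8); WM=5
i=8 t=9 v=6: → [8,12); WM=7
i=9 t=10 v=2: → [8,12); WM=7
i=10 t=11 v=3: → [8,12); WM=7
i=11 t=12 v=6: → [12,16); WM=10; [4,8) fires=4
i=12 t=15 v=8: → [12,16); WM=10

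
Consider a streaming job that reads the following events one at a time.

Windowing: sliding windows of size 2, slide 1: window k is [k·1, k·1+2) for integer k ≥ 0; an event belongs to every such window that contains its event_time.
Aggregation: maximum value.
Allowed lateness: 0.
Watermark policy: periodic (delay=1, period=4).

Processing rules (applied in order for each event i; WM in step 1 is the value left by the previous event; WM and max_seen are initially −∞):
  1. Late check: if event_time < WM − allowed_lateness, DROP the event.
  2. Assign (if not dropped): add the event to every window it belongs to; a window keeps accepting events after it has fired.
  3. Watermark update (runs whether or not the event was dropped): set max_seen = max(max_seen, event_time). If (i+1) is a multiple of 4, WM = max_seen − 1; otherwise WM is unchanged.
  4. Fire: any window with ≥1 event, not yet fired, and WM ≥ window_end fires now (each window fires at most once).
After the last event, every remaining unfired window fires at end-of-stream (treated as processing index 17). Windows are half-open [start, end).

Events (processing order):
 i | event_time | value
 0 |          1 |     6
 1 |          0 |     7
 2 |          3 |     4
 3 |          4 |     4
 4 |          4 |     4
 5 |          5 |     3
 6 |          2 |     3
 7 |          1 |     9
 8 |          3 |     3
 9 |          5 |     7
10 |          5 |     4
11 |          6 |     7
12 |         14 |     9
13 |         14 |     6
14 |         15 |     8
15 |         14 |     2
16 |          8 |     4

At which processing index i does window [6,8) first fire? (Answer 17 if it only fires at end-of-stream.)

15

i=0 t=1 v=6: → [1,3),[0,2); WM=−∞
i=1 t=0 v=7: → [0,2); WM=−∞
i=2 t=3 v=4: → [3,5),[2,4); WM=−∞
i=3 t=4 v=4: → [4,6),[3,5); WM=3; [0,2) fires=7 [1,3) fires=6
i=4 t=4 v=4: → [4,6),[3,5); WM=3
i=5 t=5 v=3: → [5,7),[4,6); WM=3
i=6 t=2 v=3: DROP (t<3-0); WM=3
i=7 t=1 v=9: DROP (t<3-0); WM=4; [2,4) fires=4
i=8 t=3 v=3: DROP (t<4-0); WM=4
i=9 t=5 v=7: → [5,7),[4,6); WM=4
i=10 t=5 v=4: → [5,7),[4,6); WM=4
i=11 t=6 v=7: → [6,8),[5,7); WM=5; [3,5) fires=4
i=12 t=14 v=9: → [14,16),[13,15); WM=5
i=13 t=14 v=6: → [14,16),[13,15); WM=5
i=14 t=15 v=8: → [15,17),[14,16); WM=5
i=15 t=14 v=2: → [14,16),[13,15); WM=14; [4,6) fires=7 [5,7) fires=7 [6,8) fires=7
i=16 t=8 v=4: DROP (t<14-0); WM=14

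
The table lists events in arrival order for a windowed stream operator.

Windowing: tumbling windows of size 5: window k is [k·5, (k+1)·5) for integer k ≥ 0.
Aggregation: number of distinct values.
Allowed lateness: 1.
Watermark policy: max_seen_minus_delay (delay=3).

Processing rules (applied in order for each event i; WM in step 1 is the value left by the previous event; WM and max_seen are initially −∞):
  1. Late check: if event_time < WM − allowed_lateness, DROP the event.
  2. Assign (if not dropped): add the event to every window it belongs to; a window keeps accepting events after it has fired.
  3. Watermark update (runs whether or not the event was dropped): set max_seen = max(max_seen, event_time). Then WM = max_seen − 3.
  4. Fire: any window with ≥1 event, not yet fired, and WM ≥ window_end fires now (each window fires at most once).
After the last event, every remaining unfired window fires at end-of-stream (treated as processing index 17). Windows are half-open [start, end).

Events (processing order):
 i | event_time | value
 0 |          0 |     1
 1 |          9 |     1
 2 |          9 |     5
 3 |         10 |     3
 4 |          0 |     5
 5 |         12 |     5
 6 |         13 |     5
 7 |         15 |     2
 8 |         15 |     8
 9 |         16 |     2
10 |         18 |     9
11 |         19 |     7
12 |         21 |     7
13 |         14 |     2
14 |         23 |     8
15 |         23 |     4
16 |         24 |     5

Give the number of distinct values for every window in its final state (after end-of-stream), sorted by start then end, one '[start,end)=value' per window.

[0,5)=1 [5,10)=2 [10,15)=2 [15,20)=4 [20,25)=4

i=0 t=0 v=1: → [0,5); WM=-3
i=1 t=9 v=1: → [5,10); WM=6; [0,5) fires=1
i=2 t=9 v=5: → [5,10); WM=6
i=3 t=10 v=3: → [10,15); WM=7
i=4 t=0 v=5: DROP (t<7-1); WM=7
i=5 t=12 v=5: → [10,15); WM=9
i=6 t=13 v=5: → [10,15); WM=10; [5,10) fires=2
i=7 t=15 v=2: → [15,20); WM=12
i=8 t=15 v=8: → [15,20); WM=12
i=9 t=16 v=2: → [15,20); WM=13
i=10 t=18 v=9: → [15,20); WM=15; [10,15) fires=2
i=11 t=19 v=7: → [15,20); WM=16
i=12 t=21 v=7: → [20,25); WM=18
i=13 t=14 v=2: DROP (t<18-1); WM=18
i=14 t=23 v=8: → [20,25); WM=20; [15,20) fires=4
i=15 t=23 v=4: → [20,25); WM=20
i=16 t=24 v=5: → [20,25); WM=21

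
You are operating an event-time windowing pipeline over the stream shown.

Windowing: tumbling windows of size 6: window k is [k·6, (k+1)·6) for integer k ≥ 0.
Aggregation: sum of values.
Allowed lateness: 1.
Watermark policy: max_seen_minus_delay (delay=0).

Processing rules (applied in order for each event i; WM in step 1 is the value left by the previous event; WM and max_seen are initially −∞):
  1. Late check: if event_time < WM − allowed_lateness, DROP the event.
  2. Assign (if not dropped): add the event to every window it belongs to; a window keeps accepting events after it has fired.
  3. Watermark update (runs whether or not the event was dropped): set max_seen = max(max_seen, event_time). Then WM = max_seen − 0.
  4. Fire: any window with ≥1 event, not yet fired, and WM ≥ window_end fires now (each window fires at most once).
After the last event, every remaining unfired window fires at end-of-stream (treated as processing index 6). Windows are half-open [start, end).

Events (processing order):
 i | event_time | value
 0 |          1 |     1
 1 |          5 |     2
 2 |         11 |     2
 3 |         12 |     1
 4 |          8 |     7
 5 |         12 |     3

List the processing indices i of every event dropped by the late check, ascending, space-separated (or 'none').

i=0 t=1 v=1: → [0,6); WM=1
i=1 t=5 v=2: → [0,6); WM=5
i=2 t=11 v=2: → [6,12); WM=11; [0,6) fires=3
i=3 t=12 v=1: → [12,18); WM=12; [6,12) fires=2
i=4 t=8 v=7: DROP (t<12-1); WM=12
i=5 t=12 v=3: → [12,18); WM=12

4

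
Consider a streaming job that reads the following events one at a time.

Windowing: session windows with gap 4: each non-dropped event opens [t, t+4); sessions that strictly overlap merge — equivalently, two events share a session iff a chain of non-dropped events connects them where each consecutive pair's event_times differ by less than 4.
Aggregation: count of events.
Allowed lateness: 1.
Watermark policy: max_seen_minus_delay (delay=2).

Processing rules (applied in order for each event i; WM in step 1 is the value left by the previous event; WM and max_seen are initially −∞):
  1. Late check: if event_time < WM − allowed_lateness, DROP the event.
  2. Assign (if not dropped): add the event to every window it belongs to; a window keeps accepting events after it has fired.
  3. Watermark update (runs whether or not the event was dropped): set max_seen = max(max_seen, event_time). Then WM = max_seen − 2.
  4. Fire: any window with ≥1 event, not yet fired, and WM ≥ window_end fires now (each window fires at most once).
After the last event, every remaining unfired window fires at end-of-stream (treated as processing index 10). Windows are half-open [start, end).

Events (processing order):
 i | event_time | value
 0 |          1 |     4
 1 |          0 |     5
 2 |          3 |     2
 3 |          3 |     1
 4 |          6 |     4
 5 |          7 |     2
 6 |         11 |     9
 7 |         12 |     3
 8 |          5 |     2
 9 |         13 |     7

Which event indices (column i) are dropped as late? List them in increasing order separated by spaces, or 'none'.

8

i=0 t=1 v=4: → [1,5); WM=-1
i=1 t=0 v=5: → [0,5); WM=-1
i=2 t=3 v=2: → [0,7); WM=1
i=3 t=3 v=1: → [0,7); WM=1
i=4 t=6 v=4: → [0,10); WM=4
i=5 t=7 v=2: → [0,11); WM=5
i=6 t=11 v=9: → [11,15); WM=9
i=7 t=12 v=3: → [11,16); WM=10
i=8 t=5 v=2: DROP (t<10-1); WM=10
i=9 t=13 v=7: → [11,17); WM=11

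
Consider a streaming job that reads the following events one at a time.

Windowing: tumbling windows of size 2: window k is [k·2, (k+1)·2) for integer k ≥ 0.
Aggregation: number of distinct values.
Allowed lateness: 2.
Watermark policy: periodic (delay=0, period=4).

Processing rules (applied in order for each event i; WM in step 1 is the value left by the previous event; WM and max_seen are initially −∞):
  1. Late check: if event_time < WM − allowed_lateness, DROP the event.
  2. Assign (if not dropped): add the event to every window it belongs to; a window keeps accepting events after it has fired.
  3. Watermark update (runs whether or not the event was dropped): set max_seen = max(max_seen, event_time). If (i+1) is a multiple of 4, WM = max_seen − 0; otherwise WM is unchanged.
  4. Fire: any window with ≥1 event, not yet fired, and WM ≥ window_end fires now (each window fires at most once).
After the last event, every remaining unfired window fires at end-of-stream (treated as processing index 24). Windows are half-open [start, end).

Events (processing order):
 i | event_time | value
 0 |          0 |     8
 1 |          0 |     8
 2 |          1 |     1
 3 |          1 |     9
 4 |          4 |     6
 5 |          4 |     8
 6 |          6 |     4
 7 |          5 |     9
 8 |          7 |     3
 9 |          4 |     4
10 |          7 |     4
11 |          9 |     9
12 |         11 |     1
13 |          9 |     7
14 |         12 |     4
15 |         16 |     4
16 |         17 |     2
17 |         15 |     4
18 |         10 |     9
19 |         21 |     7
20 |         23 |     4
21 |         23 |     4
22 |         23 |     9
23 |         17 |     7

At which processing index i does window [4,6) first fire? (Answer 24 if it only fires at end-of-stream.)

i=0 t=0 v=8: → [0,2); WM=−∞
i=1 t=0 v=8: → [0,2); WM=−∞
i=2 t=1 v=1: → [0,2); WM=−∞
i=3 t=1 v=9: → [0,2); WM=1
i=4 t=4 v=6: → [4,6); WM=1
i=5 t=4 v=8: → [4,6); WM=1
i=6 t=6 v=4: → [6,8); WM=1
i=7 t=5 v=9: → [4,6); WM=6; [0,2) fires=3 [4,6) fires=3
i=8 t=7 v=3: → [6,8); WM=6
i=9 t=4 v=4: → [4,6); WM=6
i=10 t=7 v=4: → [6,8); WM=6
i=11 t=9 v=9: → [8,10); WM=9; [6,8) fires=2
i=12 t=11 v=1: → [10,12); WM=9
i=13 t=9 v=7: → [8,10); WM=9
i=14 t=12 v=4: → [12,14); WM=9
i=15 t=16 v=4: → [16,18); WM=16; [8,10) fires=2 [10,12) fires=1 [12,14) fires=1
i=16 t=17 v=2: → [16,18); WM=16
i=17 t=15 v=4: → [14,16); WM=16; [14,16) fires=1
i=18 t=10 v=9: DROP (t<16-2); WM=16
i=19 t=21 v=7: → [20,22); WM=21; [16,18) fires=2
i=20 t=23 v=4: → [22,24); WM=21
i=21 t=23 v=4: → [22,24); WM=21
i=22 t=23 v=9: → [22,24); WM=21
i=23 t=17 v=7: DROP (t<21-2); WM=23; [20,22) fires=1

7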